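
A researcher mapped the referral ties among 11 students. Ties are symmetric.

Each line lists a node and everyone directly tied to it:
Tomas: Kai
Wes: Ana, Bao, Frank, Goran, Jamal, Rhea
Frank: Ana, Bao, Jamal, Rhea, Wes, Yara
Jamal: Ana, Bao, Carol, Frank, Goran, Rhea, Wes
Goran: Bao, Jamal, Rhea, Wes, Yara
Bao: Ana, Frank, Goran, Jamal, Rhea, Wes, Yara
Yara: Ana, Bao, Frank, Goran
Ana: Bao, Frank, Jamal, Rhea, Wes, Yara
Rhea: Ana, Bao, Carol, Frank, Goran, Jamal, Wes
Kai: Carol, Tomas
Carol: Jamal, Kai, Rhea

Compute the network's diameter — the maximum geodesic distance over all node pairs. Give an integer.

5

Eccentricity of each node (its greatest distance to any other): Ana:4, Bao:4, Carol:3, Frank:4, Goran:4, Jamal:3, Kai:4, Rhea:3, Tomas:5, Wes:4, Yara:5.
The maximum eccentricity is 5, realized for instance by the pair Tomas–Yara via Tomas – Kai – Carol – Rhea – Ana – Yara. So the diameter is 5.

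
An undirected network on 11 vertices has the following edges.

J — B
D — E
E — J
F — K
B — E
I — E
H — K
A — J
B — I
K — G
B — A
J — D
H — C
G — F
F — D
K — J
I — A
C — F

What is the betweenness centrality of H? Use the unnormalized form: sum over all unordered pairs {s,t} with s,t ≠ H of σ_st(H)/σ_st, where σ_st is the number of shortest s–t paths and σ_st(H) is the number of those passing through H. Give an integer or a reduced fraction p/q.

17/12

Pairs whose geodesics pass through H — C–K: 1/2; C–A: 1/3; C–B: 1/4; C–J: 1/3.
All other pairs contribute 0.
Summing the contributions gives betweenness(H) = 17/12.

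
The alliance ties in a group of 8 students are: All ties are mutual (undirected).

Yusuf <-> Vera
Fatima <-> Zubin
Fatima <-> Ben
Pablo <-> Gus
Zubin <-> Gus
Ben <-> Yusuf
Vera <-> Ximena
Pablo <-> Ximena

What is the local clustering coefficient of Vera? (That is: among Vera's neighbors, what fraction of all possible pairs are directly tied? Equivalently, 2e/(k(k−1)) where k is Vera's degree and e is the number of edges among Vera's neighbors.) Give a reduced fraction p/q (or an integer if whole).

Vera's neighbors: Ximena and Yusuf (k = 2).
Possible neighbor pairs: C(2,2) = 1. Edges among them: none → e = 0.
Clustering(Vera) = 0/1.

0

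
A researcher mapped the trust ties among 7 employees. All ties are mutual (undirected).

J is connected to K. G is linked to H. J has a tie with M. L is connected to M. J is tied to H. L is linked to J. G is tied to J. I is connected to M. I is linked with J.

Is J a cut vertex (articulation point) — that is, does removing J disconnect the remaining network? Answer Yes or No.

Yes

Removing J leaves {K} with no path to {G and H}, so the network splits into 3 components. J is a cut vertex.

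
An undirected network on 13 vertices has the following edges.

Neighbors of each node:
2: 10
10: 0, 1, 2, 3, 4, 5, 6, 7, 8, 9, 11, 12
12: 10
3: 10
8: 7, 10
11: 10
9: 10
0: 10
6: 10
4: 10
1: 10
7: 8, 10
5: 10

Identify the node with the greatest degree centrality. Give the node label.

Degrees — 0:1, 1:1, 2:1, 3:1, 4:1, 5:1, 6:1, 7:2, 8:2, 9:1, 10:12, 11:1, 12:1.
The maximum is 12, attained only by 10.

10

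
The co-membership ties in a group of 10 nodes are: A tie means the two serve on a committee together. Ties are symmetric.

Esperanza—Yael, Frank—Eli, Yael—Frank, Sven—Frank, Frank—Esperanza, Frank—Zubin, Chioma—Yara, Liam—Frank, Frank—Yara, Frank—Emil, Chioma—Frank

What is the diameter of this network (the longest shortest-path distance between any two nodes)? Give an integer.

Eccentricity of each node (its greatest distance to any other): Chioma:2, Eli:2, Emil:2, Esperanza:2, Frank:1, Liam:2, Sven:2, Yael:2, Yara:2, Zubin:2.
The maximum eccentricity is 2, realized for instance by the pair Eli–Chioma via Eli – Frank – Chioma. So the diameter is 2.

2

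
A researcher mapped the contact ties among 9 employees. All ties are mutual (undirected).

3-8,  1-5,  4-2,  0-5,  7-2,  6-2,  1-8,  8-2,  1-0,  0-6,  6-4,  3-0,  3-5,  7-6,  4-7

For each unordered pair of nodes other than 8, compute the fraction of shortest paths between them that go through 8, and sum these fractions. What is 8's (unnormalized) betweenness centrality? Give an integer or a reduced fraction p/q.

Pairs whose geodesics pass through 8 — 1–3: 1/3; 1–7: 1/2; 1–2: 1; 1–4: 1/2; 3–7: 1/2; 3–2: 1; 3–4: 1/2; 5–2: 2/3.
All other pairs contribute 0.
Summing the contributions gives betweenness(8) = 5.

5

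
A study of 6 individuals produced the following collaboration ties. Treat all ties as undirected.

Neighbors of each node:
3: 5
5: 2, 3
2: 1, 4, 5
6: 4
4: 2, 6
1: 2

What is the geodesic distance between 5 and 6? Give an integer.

One shortest route is 5 – 2 – 4 – 6, which uses 3 edges, and at distance 2 from 5 we only reach {1, 4}, which does not include 6. So d(5,6) = 3.

3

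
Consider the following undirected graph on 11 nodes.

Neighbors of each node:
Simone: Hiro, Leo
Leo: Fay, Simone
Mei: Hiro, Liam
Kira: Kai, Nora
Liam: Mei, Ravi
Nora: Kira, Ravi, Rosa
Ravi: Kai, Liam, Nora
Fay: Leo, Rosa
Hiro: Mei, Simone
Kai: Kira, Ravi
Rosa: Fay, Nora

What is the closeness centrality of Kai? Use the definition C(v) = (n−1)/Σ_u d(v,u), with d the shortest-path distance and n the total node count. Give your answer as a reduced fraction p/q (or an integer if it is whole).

1/3

Distances from Kai: Fay:4, Hiro:4, Kira:1, Leo:5, Liam:2, Mei:3, Nora:2, Ravi:1, Rosa:3, Simone:5. Sum = 30.
n = 11, so closeness = 10/30 = 1/3.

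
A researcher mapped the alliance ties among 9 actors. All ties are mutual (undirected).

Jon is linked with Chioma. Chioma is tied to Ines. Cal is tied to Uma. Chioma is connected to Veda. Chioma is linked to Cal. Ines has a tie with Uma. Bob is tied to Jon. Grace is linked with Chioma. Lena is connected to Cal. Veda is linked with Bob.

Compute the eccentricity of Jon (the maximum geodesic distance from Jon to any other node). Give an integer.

3

Distances from Jon: Bob:1, Cal:2, Chioma:1, Grace:2, Ines:2, Lena:3, Uma:3, Veda:2.
The largest is 3 (to Lena and Uma), so the eccentricity of Jon is 3.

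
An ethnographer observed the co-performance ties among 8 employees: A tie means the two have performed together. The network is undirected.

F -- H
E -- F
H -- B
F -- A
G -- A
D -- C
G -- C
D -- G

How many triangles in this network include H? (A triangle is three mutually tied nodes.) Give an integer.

0

H's neighbors are B and F, but none of them are tied to each other, so no triangle contains H.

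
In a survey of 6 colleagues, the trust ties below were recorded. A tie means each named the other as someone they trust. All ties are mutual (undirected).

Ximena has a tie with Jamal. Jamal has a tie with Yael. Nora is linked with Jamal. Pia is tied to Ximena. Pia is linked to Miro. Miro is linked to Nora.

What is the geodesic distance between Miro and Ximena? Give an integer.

One shortest route is Miro – Pia – Ximena, which uses 2 edges, and Miro and Ximena are not directly tied, so nothing shorter exists. So d(Miro,Ximena) = 2.

2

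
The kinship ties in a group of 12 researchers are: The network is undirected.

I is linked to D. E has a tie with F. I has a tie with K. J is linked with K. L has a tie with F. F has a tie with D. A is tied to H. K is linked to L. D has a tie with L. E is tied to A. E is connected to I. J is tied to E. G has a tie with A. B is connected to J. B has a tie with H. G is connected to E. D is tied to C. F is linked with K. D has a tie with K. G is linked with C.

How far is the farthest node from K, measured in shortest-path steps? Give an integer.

3

Distances from K: A:3, B:2, C:2, D:1, E:2, F:1, G:3, H:3, I:1, J:1, L:1.
The largest is 3 (to H, A, and G), so the eccentricity of K is 3.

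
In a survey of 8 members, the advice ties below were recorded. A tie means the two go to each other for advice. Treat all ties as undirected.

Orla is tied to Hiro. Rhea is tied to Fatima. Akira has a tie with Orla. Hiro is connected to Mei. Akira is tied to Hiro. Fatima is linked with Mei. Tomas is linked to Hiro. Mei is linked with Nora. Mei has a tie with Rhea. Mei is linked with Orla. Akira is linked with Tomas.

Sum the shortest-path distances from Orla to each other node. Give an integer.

Distances from Orla: Akira:1, Fatima:2, Hiro:1, Mei:1, Nora:2, Rhea:2, Tomas:2.
Sum = 1 + 2 + 1 + 1 + 2 + 2 + 2 = 11.

11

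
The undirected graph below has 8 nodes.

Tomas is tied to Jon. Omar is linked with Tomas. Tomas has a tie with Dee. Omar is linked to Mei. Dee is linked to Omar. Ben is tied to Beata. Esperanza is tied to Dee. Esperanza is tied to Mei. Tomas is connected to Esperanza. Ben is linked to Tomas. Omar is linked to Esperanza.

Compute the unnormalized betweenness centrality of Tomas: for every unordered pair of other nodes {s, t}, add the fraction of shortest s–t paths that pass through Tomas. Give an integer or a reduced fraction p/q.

14

Pairs whose geodesics pass through Tomas — Dee–Beata: 1; Dee–Jon: 1; Dee–Ben: 1; Mei–Beata: 2/2; Mei–Jon: 2/2; Mei–Ben: 2/2; Omar–Beata: 1; Omar–Jon: 1; Omar–Ben: 1; Esperanza–Beata: 1; Esperanza–Jon: 1; Esperanza–Ben: 1; Beata–Jon: 1; Jon–Ben: 1.
All other pairs contribute 0.
Summing the contributions gives betweenness(Tomas) = 14.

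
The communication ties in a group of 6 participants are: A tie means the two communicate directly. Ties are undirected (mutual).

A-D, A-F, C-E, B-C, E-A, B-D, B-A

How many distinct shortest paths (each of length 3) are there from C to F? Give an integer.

The shortest distance is 3. The length-3 paths are: C–B–A–F; C–E–A–F.
That gives 2 distinct shortest paths.

2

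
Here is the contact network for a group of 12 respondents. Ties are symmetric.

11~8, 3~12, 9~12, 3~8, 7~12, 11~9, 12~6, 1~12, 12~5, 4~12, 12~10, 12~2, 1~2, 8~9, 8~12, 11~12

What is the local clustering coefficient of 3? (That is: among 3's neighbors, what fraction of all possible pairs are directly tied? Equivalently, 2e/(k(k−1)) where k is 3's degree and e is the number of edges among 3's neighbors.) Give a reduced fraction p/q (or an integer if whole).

1

3's neighbors: 8 and 12 (k = 2).
Possible neighbor pairs: C(2,2) = 1. Edges among them: 8–12 → e = 1.
Clustering(3) = 1/1.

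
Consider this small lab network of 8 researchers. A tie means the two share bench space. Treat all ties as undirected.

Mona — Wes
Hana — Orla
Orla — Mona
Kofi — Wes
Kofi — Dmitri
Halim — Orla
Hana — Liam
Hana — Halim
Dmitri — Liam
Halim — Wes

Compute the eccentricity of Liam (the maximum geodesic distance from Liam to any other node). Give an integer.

3

Distances from Liam: Dmitri:1, Halim:2, Hana:1, Kofi:2, Mona:3, Orla:2, Wes:3.
The largest is 3 (to Wes and Mona), so the eccentricity of Liam is 3.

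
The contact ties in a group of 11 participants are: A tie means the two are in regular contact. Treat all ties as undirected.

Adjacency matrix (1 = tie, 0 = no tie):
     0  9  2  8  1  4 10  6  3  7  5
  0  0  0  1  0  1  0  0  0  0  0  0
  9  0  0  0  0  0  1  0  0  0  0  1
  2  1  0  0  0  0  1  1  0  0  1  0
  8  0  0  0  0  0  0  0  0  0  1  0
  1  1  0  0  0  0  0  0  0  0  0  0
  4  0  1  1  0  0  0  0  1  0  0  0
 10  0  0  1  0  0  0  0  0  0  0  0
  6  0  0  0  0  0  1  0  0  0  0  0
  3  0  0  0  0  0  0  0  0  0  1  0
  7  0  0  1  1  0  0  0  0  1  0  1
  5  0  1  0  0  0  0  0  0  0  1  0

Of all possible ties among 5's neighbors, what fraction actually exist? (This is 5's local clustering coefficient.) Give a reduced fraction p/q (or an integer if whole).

0

5's neighbors: 7 and 9 (k = 2).
Possible neighbor pairs: C(2,2) = 1. Edges among them: none → e = 0.
Clustering(5) = 0/1.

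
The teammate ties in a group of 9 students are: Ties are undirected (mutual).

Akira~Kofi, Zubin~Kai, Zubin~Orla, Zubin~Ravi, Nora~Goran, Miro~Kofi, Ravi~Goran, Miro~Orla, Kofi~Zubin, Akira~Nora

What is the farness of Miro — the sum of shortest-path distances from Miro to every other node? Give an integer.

19

Distances from Miro: Akira:2, Goran:4, Kai:3, Kofi:1, Nora:3, Orla:1, Ravi:3, Zubin:2.
Sum = 2 + 4 + 3 + 1 + 3 + 1 + 3 + 2 = 19.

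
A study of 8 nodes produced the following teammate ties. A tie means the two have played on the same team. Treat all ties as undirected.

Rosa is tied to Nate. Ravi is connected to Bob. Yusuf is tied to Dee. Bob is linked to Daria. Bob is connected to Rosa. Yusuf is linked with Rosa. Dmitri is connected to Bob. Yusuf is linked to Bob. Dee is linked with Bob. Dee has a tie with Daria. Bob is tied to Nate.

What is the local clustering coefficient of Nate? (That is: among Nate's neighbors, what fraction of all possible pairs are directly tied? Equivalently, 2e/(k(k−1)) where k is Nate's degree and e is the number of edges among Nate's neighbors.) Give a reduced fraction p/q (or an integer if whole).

Nate's neighbors: Bob and Rosa (k = 2).
Possible neighbor pairs: C(2,2) = 1. Edges among them: Bob–Rosa → e = 1.
Clustering(Nate) = 1/1.

1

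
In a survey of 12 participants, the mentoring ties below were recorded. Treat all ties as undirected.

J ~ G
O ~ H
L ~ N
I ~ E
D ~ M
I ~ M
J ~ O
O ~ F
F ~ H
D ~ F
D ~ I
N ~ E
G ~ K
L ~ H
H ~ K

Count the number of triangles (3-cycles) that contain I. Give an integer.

I's neighbors: D, E, and M.
Neighbor pairs that are themselves tied: I–D–M. Each forms one triangle with I, for 1 in total.

1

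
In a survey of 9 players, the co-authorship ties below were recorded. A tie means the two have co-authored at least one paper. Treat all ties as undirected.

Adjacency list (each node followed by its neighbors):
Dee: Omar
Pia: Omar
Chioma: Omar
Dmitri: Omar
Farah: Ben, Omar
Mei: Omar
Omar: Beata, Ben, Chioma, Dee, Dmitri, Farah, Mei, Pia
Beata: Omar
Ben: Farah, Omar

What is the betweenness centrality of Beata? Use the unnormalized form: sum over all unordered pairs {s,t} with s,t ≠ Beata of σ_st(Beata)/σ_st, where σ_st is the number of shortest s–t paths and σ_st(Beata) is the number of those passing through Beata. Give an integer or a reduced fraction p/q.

No shortest path between any pair of other nodes passes through Beata.
Summing the contributions gives betweenness(Beata) = 0.

0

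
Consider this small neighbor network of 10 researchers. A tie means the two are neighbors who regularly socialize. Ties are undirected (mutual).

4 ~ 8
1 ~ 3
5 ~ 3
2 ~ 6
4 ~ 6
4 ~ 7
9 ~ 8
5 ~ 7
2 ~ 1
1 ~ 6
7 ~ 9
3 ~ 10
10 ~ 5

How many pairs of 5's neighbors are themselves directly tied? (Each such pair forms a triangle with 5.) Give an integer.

5's neighbors: 3, 7, and 10.
Neighbor pairs that are themselves tied: 5–3–10. Each forms one triangle with 5, for 1 in total.

1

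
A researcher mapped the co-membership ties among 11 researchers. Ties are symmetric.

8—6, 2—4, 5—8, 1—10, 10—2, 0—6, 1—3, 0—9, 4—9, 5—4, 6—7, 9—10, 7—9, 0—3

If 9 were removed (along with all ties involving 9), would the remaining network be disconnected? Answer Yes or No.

Even without 9, every remaining node can still reach every other (the residual graph is connected), so 9 is not a cut vertex.

No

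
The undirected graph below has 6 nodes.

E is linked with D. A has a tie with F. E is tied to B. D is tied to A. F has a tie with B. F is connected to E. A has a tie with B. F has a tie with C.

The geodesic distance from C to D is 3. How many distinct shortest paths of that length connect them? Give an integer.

2

The shortest distance is 3. The length-3 paths are: C–F–A–D; C–F–E–D.
That gives 2 distinct shortest paths.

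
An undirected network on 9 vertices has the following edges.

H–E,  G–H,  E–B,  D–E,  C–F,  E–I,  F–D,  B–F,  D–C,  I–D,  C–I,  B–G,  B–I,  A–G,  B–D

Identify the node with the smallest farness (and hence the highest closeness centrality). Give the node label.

B

Farness (sum of distances to all others) for each node — A:21, B:11, C:17, D:12, E:13, F:15, G:14, H:16, I:13.
The smallest farness is 11, for B, so B has the highest closeness.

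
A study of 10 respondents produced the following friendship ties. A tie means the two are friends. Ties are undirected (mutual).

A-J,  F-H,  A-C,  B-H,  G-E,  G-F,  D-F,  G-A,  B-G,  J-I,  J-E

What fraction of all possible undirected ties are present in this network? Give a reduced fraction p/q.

There are 11 edges and 10 nodes, so the maximum possible is C(10,2) = 45.
Density = 11/45.

11/45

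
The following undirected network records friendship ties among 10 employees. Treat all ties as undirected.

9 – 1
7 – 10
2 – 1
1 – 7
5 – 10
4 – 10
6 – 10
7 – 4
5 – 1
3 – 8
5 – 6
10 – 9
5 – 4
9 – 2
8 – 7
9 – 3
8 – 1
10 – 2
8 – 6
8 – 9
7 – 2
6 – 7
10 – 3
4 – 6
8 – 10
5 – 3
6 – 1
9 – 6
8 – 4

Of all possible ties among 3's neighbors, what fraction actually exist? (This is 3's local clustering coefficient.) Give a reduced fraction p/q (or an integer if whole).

3's neighbors: 5, 8, 9, and 10 (k = 4).
Possible neighbor pairs: C(4,2) = 6. Edges among them: 5–10, 8–9, 8–10, 9–10 → e = 4.
Clustering(3) = 4/6 = 2/3.

2/3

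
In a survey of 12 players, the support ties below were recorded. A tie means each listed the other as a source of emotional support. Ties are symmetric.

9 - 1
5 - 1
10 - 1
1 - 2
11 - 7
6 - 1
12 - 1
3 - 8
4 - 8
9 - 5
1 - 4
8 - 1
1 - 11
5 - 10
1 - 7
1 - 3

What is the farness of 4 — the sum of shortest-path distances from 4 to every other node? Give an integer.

20

Distances from 4: 1:1, 2:2, 3:2, 5:2, 6:2, 7:2, 8:1, 9:2, 10:2, 11:2, 12:2.
Sum = 1 + 2 + 2 + 2 + 2 + 2 + 1 + 2 + 2 + 2 + 2 = 20.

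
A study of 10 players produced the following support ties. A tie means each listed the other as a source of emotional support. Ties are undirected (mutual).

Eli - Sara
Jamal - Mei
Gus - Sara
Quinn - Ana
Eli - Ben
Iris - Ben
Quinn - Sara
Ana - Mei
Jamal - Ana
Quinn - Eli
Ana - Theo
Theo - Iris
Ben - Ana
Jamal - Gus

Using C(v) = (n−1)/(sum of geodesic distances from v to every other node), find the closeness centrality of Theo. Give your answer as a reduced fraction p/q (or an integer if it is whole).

Distances from Theo: Ana:1, Ben:2, Eli:3, Gus:3, Iris:1, Jamal:2, Mei:2, Quinn:2, Sara:3. Sum = 19.
n = 10, so closeness = 9/19.

9/19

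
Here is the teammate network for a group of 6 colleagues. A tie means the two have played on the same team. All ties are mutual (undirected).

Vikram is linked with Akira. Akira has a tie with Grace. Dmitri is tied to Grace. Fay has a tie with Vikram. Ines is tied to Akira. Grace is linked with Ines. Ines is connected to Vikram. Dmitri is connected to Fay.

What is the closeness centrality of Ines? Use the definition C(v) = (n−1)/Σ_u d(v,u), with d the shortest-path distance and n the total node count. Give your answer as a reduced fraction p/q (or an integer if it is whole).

Distances from Ines: Akira:1, Dmitri:2, Fay:2, Grace:1, Vikram:1. Sum = 7.
n = 6, so closeness = 5/7.

5/7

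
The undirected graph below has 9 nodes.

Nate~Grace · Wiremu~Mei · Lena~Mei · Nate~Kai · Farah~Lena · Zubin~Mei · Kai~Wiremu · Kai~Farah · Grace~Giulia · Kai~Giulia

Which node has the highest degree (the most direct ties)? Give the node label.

Kai

Degrees — Farah:2, Giulia:2, Grace:2, Kai:4, Lena:2, Mei:3, Nate:2, Wiremu:2, Zubin:1.
The maximum is 4, attained only by Kai.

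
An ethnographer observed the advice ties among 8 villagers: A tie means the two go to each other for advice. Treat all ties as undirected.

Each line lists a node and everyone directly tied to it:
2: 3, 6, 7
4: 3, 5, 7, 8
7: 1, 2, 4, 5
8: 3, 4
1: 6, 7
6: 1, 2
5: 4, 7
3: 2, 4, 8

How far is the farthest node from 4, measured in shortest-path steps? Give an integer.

Distances from 4: 1:2, 2:2, 3:1, 5:1, 6:3, 7:1, 8:1.
The largest is 3 (to 6), so the eccentricity of 4 is 3.

3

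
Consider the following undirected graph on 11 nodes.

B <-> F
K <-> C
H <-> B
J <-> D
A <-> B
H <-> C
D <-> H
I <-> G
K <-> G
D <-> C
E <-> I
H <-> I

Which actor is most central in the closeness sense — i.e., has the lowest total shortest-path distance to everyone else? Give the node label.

Farness (sum of distances to all others) for each node — A:30, B:21, C:20, D:21, E:29, F:30, G:26, H:16, I:20, J:30, K:25.
The smallest farness is 16, for H, so H has the highest closeness.

H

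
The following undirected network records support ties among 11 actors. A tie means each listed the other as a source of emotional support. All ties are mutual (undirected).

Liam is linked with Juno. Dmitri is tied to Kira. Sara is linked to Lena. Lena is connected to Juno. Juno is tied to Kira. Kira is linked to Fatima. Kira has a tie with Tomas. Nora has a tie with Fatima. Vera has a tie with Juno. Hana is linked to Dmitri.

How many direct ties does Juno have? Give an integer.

4

Juno is directly tied to Kira, Lena, Liam, and Vera. That is 4 neighbors, so the degree of Juno is 4.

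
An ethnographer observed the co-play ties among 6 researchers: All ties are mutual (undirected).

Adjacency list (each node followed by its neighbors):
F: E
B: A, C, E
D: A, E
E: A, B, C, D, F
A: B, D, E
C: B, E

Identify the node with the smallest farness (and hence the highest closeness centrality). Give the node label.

E

Farness (sum of distances to all others) for each node — A:7, B:7, C:8, D:8, E:5, F:9.
The smallest farness is 5, for E, so E has the highest closeness.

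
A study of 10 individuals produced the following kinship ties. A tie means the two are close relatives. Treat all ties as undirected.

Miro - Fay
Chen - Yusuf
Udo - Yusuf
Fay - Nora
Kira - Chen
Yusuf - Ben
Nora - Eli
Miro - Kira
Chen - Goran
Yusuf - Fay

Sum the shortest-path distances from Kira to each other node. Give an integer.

Distances from Kira: Ben:3, Chen:1, Eli:4, Fay:2, Goran:2, Miro:1, Nora:3, Udo:3, Yusuf:2.
Sum = 3 + 1 + 4 + 2 + 2 + 1 + 3 + 3 + 2 = 21.

21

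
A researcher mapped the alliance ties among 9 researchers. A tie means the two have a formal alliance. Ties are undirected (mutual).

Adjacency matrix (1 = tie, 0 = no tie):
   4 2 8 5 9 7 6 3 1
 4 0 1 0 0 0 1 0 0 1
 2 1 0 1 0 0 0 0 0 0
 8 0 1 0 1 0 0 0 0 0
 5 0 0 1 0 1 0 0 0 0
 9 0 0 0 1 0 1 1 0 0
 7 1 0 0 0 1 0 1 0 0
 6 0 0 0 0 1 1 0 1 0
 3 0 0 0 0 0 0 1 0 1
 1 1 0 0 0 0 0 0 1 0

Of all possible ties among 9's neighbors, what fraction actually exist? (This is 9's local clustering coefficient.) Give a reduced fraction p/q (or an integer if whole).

1/3

9's neighbors: 5, 6, and 7 (k = 3).
Possible neighbor pairs: C(3,2) = 3. Edges among them: 6–7 → e = 1.
Clustering(9) = 1/3.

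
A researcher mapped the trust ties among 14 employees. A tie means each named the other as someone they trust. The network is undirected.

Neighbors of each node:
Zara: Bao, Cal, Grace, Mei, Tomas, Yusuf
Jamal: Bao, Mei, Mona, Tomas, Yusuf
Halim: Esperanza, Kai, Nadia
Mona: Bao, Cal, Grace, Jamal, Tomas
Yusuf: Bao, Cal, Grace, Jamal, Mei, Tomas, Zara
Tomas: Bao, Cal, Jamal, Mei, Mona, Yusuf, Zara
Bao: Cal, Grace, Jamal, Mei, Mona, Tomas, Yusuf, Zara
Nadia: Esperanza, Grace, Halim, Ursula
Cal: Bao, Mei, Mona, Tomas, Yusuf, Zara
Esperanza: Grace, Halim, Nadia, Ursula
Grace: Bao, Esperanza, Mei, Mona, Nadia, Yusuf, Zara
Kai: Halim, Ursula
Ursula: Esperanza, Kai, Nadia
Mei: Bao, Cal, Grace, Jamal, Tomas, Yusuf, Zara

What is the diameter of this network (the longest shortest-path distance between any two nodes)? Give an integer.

5

Eccentricity of each node (its greatest distance to any other): Bao:4, Cal:5, Esperanza:3, Grace:3, Halim:4, Jamal:5, Kai:5, Mei:4, Mona:4, Nadia:3, Tomas:5, Ursula:4, Yusuf:4, Zara:4.
The maximum eccentricity is 5, realized for instance by the pair Kai–Jamal via Kai – Halim – Nadia – Grace – Mona – Jamal. So the diameter is 5.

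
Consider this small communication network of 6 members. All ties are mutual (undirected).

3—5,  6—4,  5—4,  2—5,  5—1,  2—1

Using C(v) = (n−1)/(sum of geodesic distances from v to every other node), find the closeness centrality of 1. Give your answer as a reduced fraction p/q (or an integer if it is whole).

5/9

Distances from 1: 2:1, 3:2, 4:2, 5:1, 6:3. Sum = 9.
n = 6, so closeness = 5/9.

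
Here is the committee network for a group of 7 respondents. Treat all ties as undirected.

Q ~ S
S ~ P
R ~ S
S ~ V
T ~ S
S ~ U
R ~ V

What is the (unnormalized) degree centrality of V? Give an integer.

2

V is directly tied to R and S. That is 2 neighbors, so the degree of V is 2.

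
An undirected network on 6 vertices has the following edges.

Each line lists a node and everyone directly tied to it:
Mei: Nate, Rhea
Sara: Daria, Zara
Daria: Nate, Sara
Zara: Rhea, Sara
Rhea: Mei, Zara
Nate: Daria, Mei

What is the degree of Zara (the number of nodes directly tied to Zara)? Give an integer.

Zara is directly tied to Rhea and Sara. That is 2 neighbors, so the degree of Zara is 2.

2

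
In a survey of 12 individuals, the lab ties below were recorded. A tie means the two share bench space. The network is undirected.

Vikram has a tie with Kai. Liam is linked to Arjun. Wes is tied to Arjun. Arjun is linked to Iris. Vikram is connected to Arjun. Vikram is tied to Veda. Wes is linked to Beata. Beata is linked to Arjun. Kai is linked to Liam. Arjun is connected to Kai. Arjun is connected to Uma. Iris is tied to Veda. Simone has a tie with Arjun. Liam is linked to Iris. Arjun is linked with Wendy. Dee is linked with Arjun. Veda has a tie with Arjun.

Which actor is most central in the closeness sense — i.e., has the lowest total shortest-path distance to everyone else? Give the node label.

Farness (sum of distances to all others) for each node — Arjun:11, Beata:20, Dee:21, Iris:19, Kai:19, Liam:19, Simone:21, Uma:21, Veda:19, Vikram:19, Wendy:21, Wes:20.
The smallest farness is 11, for Arjun, so Arjun has the highest closeness.

Arjun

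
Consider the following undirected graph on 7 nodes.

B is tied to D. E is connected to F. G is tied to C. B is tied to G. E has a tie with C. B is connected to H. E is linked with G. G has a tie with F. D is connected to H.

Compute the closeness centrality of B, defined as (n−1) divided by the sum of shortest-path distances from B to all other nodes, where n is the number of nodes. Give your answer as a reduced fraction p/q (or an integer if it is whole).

Distances from B: C:2, D:1, E:2, F:2, G:1, H:1. Sum = 9.
n = 7, so closeness = 6/9 = 2/3.

2/3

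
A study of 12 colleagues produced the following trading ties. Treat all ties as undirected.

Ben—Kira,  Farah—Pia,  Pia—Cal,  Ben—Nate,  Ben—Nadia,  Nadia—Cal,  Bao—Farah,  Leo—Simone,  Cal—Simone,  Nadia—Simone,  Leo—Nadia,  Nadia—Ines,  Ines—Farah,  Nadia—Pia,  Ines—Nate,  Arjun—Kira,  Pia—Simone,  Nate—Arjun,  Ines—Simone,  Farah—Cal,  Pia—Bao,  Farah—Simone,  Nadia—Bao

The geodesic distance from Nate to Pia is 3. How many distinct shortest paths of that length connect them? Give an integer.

4

The shortest distance is 3. The length-3 paths are: Nate–Ines–Simone–Pia; Nate–Ines–Farah–Pia; Nate–Ines–Nadia–Pia; Nate–Ben–Nadia–Pia.
That gives 4 distinct shortest paths.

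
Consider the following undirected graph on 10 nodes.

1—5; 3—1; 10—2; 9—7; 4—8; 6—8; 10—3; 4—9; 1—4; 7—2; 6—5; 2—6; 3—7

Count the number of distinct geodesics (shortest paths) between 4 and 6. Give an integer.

The shortest distance is 2, and the only length-2 path is 4–8–6. So there is exactly 1 shortest path.

1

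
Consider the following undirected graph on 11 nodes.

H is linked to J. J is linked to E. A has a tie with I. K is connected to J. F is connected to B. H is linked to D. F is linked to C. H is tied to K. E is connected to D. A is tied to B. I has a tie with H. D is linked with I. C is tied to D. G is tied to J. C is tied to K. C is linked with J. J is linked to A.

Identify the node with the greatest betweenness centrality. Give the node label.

Unnormalized betweenness of each node: A:15/2, B:3/2, C:26/3, D:14/3, E:2/3, F:2, G:0, H:19/6, I:5/2, J:53/3, K:2/3.
J has the largest value, 53/3, making it the main broker — the node through which the most shortest paths run.

J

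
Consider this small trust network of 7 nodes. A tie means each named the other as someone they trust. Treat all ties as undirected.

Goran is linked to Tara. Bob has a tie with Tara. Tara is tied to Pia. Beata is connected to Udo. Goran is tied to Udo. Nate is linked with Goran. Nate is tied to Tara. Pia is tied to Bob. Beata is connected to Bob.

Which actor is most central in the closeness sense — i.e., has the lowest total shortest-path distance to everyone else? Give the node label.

Tara

Farness (sum of distances to all others) for each node — Beata:11, Bob:9, Goran:9, Nate:11, Pia:11, Tara:8, Udo:11.
The smallest farness is 8, for Tara, so Tara has the highest closeness.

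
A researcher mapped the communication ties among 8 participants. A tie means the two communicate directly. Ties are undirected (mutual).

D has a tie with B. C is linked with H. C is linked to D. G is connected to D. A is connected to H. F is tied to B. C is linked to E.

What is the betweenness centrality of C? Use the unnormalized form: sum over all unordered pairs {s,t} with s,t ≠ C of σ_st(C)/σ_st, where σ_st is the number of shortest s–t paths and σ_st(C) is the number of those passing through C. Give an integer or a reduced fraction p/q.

Pairs whose geodesics pass through C — A–B: 1; A–G: 1; A–E: 1; A–F: 1; A–D: 1; B–H: 1; B–E: 1; G–H: 1; G–E: 1; H–E: 1; H–F: 1; H–D: 1; E–F: 1; E–D: 1.
All other pairs contribute 0.
Summing the contributions gives betweenness(C) = 14.

14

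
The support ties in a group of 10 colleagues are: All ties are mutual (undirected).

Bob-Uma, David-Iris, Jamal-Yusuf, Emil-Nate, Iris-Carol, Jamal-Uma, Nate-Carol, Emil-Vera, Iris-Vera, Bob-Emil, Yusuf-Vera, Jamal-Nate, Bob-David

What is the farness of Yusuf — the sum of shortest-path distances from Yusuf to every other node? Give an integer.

Distances from Yusuf: Bob:3, Carol:3, David:3, Emil:2, Iris:2, Jamal:1, Nate:2, Uma:2, Vera:1.
Sum = 3 + 3 + 3 + 2 + 2 + 1 + 2 + 2 + 1 = 19.

19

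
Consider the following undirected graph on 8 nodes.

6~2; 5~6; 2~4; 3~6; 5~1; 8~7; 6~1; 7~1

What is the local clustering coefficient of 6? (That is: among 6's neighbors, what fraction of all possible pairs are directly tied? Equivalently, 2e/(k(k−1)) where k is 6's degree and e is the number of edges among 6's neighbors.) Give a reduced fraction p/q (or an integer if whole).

1/6

6's neighbors: 1, 2, 3, and 5 (k = 4).
Possible neighbor pairs: C(4,2) = 6. Edges among them: 1–5 → e = 1.
Clustering(6) = 1/6.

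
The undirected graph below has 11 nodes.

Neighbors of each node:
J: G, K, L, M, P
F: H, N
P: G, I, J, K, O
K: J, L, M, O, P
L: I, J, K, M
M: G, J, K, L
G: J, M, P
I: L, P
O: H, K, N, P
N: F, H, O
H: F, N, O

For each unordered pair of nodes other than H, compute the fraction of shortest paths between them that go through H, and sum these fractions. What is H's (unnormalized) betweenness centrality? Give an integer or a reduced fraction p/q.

Pairs whose geodesics pass through H — O–F: 1/2; F–I: 1/2; F–J: 2/4; F–L: 1/2; F–K: 1/2; F–P: 1/2; F–G: 1/2; F–M: 1/2.
All other pairs contribute 0.
Summing the contributions gives betweenness(H) = 4.

4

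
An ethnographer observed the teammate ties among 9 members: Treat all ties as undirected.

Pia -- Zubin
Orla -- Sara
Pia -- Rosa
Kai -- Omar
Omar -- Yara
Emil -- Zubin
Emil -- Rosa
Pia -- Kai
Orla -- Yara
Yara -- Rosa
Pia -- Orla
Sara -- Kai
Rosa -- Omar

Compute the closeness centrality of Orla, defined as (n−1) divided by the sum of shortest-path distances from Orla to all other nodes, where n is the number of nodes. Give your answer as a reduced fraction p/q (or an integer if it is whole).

Distances from Orla: Emil:3, Kai:2, Omar:2, Pia:1, Rosa:2, Sara:1, Yara:1, Zubin:2. Sum = 14.
n = 9, so closeness = 8/14 = 4/7.

4/7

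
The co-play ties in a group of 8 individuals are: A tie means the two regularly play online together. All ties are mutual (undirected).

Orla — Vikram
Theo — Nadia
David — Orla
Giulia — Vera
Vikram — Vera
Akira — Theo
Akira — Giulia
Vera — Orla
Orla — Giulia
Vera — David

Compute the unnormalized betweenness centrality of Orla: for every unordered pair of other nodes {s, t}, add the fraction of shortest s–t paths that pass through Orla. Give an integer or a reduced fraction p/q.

9/2

Pairs whose geodesics pass through Orla — David–Giulia: 1/2; David–Vikram: 1/2; David–Theo: 1/2; David–Akira: 1/2; David–Nadia: 1/2; Giulia–Vikram: 1/2; Vikram–Theo: 1/2; Vikram–Akira: 1/2; Vikram–Nadia: 1/2.
All other pairs contribute 0.
Summing the contributions gives betweenness(Orla) = 9/2.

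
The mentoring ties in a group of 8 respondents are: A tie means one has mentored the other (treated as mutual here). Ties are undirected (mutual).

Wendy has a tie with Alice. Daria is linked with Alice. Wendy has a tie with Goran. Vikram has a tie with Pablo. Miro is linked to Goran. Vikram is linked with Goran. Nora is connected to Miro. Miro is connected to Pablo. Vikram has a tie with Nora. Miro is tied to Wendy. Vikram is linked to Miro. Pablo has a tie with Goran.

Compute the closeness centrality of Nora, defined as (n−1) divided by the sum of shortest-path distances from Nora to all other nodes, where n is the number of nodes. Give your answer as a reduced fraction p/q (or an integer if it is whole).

Distances from Nora: Alice:3, Daria:4, Goran:2, Miro:1, Pablo:2, Vikram:1, Wendy:2. Sum = 15.
n = 8, so closeness = 7/15.

7/15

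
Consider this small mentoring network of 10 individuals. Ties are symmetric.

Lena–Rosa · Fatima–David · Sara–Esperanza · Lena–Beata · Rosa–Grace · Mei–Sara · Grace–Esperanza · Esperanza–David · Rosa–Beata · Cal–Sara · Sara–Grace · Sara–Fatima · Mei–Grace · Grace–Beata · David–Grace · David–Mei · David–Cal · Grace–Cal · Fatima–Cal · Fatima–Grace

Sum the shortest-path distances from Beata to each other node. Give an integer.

15

Distances from Beata: Cal:2, David:2, Esperanza:2, Fatima:2, Grace:1, Lena:1, Mei:2, Rosa:1, Sara:2.
Sum = 2 + 2 + 2 + 2 + 1 + 1 + 2 + 1 + 2 = 15.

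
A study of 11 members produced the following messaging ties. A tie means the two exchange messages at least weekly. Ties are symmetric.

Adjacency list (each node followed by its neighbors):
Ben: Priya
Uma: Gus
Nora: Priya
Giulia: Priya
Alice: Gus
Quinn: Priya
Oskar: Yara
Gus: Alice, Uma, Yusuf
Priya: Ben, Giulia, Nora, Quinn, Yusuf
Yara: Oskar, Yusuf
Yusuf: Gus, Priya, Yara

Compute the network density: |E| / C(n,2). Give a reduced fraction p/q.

2/11

There are 10 edges and 11 nodes, so the maximum possible is C(11,2) = 55.
Density = 10/55 = 2/11.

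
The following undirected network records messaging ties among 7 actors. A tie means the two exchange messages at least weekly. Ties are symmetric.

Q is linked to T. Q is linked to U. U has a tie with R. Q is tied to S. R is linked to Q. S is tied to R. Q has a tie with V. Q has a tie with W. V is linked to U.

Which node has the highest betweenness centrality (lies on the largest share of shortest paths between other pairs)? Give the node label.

Unnormalized betweenness of each node: Q:11, R:1/2, S:0, T:0, U:1/2, V:0, W:0.
Q has the largest value, 11, making it the main broker — the node through which the most shortest paths run.

Q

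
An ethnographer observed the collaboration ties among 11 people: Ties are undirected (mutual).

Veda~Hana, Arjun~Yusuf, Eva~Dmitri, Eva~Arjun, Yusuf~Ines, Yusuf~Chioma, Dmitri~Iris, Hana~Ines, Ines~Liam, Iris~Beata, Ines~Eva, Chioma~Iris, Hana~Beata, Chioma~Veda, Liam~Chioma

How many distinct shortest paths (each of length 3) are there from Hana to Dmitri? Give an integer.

The shortest distance is 3. The length-3 paths are: Hana–Ines–Eva–Dmitri; Hana–Beata–Iris–Dmitri.
That gives 2 distinct shortest paths.

2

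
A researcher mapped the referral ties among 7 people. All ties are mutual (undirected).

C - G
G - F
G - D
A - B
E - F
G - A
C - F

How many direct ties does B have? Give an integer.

1

B is directly tied to A. That is 1 neighbor, so the degree of B is 1.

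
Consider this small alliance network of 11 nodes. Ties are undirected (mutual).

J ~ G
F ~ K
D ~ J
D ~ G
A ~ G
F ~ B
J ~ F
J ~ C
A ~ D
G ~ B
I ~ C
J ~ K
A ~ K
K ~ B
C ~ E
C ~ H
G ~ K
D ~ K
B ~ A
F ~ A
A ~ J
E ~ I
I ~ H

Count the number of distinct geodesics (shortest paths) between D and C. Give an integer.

1

The shortest distance is 2, and the only length-2 path is D–J–C. So there is exactly 1 shortest path.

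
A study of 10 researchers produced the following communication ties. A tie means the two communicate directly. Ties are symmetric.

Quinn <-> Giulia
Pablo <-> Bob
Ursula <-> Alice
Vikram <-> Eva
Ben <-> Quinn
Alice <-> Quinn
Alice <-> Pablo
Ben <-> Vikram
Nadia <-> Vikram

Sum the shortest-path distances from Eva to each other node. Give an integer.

Distances from Eva: Alice:4, Ben:2, Bob:6, Giulia:4, Nadia:2, Pablo:5, Quinn:3, Ursula:5, Vikram:1.
Sum = 4 + 2 + 6 + 4 + 2 + 5 + 3 + 5 + 1 = 32.

32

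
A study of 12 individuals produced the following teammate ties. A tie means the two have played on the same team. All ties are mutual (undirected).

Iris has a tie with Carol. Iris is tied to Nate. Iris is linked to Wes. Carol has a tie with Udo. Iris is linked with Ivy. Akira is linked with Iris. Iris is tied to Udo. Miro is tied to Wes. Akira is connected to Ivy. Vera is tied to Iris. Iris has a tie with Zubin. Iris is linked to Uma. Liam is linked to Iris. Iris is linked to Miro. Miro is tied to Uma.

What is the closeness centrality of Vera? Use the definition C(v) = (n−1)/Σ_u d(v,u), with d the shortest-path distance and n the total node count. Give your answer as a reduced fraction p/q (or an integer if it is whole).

11/21

Distances from Vera: Akira:2, Carol:2, Iris:1, Ivy:2, Liam:2, Miro:2, Nate:2, Udo:2, Uma:2, Wes:2, Zubin:2. Sum = 21.
n = 12, so closeness = 11/21.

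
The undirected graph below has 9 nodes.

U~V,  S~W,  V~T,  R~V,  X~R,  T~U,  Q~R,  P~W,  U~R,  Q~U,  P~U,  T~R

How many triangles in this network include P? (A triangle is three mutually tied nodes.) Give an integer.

0

P's neighbors are U and W, but none of them are tied to each other, so no triangle contains P.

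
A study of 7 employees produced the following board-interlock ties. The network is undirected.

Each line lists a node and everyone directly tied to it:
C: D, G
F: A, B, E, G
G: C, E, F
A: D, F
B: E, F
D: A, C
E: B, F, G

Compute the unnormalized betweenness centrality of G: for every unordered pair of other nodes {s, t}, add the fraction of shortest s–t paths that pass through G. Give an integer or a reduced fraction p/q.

7/2

Pairs whose geodesics pass through G — B–C: 2/2; E–C: 1; E–D: 1/2; C–F: 1.
All other pairs contribute 0.
Summing the contributions gives betweenness(G) = 7/2.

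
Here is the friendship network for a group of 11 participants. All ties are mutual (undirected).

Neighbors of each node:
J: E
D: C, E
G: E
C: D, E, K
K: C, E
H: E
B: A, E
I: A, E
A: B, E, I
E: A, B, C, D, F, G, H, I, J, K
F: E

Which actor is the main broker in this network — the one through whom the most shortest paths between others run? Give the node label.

Unnormalized betweenness of each node: A:1/2, B:0, C:1/2, D:0, E:40, F:0, G:0, H:0, I:0, J:0, K:0.
E has the largest value, 40, making it the main broker — the node through which the most shortest paths run.

E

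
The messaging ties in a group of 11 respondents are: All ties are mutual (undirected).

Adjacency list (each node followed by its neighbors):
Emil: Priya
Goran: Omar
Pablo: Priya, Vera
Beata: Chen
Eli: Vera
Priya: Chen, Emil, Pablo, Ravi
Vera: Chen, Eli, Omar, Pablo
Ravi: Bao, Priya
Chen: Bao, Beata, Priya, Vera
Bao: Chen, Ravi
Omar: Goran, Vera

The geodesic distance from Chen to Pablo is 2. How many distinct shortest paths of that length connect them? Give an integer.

The shortest distance is 2. The length-2 paths are: Chen–Vera–Pablo; Chen–Priya–Pablo.
That gives 2 distinct shortest paths.

2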